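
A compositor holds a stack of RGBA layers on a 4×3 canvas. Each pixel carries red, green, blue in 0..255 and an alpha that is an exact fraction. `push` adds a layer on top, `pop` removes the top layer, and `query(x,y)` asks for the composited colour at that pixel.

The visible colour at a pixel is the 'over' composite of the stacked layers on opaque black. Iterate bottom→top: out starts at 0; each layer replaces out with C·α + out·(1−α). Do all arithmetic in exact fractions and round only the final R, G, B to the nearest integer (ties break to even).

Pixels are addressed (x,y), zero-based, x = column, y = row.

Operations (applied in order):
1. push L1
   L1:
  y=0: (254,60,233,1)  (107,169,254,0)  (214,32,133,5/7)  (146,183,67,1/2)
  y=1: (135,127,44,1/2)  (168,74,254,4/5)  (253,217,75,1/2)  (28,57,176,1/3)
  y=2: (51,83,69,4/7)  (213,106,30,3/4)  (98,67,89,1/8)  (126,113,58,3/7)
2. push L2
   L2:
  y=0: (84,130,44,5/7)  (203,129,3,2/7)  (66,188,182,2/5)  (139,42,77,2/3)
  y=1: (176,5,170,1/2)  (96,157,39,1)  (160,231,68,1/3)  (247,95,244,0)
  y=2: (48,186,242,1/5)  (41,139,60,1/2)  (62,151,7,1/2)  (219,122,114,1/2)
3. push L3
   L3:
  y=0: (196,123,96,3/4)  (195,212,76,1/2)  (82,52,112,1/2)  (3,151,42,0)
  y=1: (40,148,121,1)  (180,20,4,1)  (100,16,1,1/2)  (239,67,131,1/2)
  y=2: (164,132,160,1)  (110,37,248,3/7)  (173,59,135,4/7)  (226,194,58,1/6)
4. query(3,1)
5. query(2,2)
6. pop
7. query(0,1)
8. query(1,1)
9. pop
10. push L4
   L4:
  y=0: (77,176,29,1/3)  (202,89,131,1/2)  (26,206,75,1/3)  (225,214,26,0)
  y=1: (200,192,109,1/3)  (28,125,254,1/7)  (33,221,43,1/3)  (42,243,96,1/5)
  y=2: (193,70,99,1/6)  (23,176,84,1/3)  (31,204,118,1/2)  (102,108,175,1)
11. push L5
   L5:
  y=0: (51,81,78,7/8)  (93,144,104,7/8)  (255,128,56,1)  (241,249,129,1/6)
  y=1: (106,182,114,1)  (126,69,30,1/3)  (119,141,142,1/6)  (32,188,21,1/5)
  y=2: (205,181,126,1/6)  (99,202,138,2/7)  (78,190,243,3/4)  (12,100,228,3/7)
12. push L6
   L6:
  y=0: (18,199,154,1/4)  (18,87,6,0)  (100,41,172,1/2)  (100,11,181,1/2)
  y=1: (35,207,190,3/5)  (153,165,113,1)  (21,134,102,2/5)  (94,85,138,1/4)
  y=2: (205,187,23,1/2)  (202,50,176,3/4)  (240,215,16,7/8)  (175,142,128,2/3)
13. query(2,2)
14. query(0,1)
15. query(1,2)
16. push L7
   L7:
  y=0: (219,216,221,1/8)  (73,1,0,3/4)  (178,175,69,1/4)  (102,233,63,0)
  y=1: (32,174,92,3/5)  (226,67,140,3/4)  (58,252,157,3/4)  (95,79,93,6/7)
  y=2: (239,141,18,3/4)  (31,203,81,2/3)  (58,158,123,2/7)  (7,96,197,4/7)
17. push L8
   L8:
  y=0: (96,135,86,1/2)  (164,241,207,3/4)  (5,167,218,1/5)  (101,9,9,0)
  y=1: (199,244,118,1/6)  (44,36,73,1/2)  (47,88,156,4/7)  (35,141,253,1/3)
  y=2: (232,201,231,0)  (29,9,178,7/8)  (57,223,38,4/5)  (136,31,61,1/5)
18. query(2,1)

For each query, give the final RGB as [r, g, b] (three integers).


at x=3,y=1 over L1,L2,L3:
after L1 α=1/3: [28/3, 19, 176/3]
after L2 α=0: [28/3, 19, 176/3]
after L3 α=1/2: [745/6, 43, 569/6]
→ [124, 43, 95]

(2,2) stack=L1,L2,L3; from [0,0,0]:
after L1 α=1/8: [49/4, 67/8, 89/8]
after L2 α=1/2: [297/8, 1275/16, 145/16]
after L3 α=4/7: [6427/56, 7601/112, 9075/112]
= [115, 68, 81]

query (0,1) [L1,L2] — begin 0,0,0
+L1 (α=1/2) → [135/2, 127/2, 22]
+L2 (α=1/2) → [487/4, 137/4, 96]
rounded: [122, 34, 96]

query (1,1) [L1,L2] — begin 0,0,0
L1 α=4/5: [672/5, 296/5, 1016/5]
L2 α=1: [96, 157, 39]
= [96, 157, 39]

(2,2) stack=L1,L4,L5,L6; from [0,0,0]:
L1 α=1/8: [49/4, 67/8, 89/8]
L4 α=1/2: [173/8, 1699/16, 1033/16]
L5 α=3/4: [2045/32, 10819/64, 12697/64]
L6 α=7/8: [55805/256, 107139/512, 19865/512]
→ [218, 209, 39]

query (0,1) [L1,L4,L5,L6] — begin 0,0,0
+L1 (α=1/2) → [135/2, 127/2, 22]
+L4 (α=1/3) → [335/3, 319/3, 51]
+L5 (α=1) → [106, 182, 114]
+L6 (α=3/5) → [317/5, 197, 798/5]
→ [63, 197, 160]

query (1,2) [L1,L4,L5,L6] — begin 0,0,0
L1 α=3/4: [639/4, 159/2, 45/2]
L4 α=1/3: [685/6, 335/3, 43]
L5 α=2/7: [659/6, 2887/21, 491/7]
L6 α=3/4: [4295/24, 6037/84, 4187/28]
= [179, 72, 150]

at x=2,y=1 over L1,L4,L5,L6,L7,L8:
after L1 α=1/2: [253/2, 217/2, 75/2]
after L4 α=1/3: [286/3, 146, 118/3]
after L5 α=1/6: [1787/18, 871/6, 508/9]
after L6 α=2/5: [2039/30, 1407/10, 224/3]
after L7 α=3/4: [7259/120, 8967/40, 1637/12]
after L8 α=4/7: [14779/280, 40981/280, 4133/28]
= [53, 146, 148]


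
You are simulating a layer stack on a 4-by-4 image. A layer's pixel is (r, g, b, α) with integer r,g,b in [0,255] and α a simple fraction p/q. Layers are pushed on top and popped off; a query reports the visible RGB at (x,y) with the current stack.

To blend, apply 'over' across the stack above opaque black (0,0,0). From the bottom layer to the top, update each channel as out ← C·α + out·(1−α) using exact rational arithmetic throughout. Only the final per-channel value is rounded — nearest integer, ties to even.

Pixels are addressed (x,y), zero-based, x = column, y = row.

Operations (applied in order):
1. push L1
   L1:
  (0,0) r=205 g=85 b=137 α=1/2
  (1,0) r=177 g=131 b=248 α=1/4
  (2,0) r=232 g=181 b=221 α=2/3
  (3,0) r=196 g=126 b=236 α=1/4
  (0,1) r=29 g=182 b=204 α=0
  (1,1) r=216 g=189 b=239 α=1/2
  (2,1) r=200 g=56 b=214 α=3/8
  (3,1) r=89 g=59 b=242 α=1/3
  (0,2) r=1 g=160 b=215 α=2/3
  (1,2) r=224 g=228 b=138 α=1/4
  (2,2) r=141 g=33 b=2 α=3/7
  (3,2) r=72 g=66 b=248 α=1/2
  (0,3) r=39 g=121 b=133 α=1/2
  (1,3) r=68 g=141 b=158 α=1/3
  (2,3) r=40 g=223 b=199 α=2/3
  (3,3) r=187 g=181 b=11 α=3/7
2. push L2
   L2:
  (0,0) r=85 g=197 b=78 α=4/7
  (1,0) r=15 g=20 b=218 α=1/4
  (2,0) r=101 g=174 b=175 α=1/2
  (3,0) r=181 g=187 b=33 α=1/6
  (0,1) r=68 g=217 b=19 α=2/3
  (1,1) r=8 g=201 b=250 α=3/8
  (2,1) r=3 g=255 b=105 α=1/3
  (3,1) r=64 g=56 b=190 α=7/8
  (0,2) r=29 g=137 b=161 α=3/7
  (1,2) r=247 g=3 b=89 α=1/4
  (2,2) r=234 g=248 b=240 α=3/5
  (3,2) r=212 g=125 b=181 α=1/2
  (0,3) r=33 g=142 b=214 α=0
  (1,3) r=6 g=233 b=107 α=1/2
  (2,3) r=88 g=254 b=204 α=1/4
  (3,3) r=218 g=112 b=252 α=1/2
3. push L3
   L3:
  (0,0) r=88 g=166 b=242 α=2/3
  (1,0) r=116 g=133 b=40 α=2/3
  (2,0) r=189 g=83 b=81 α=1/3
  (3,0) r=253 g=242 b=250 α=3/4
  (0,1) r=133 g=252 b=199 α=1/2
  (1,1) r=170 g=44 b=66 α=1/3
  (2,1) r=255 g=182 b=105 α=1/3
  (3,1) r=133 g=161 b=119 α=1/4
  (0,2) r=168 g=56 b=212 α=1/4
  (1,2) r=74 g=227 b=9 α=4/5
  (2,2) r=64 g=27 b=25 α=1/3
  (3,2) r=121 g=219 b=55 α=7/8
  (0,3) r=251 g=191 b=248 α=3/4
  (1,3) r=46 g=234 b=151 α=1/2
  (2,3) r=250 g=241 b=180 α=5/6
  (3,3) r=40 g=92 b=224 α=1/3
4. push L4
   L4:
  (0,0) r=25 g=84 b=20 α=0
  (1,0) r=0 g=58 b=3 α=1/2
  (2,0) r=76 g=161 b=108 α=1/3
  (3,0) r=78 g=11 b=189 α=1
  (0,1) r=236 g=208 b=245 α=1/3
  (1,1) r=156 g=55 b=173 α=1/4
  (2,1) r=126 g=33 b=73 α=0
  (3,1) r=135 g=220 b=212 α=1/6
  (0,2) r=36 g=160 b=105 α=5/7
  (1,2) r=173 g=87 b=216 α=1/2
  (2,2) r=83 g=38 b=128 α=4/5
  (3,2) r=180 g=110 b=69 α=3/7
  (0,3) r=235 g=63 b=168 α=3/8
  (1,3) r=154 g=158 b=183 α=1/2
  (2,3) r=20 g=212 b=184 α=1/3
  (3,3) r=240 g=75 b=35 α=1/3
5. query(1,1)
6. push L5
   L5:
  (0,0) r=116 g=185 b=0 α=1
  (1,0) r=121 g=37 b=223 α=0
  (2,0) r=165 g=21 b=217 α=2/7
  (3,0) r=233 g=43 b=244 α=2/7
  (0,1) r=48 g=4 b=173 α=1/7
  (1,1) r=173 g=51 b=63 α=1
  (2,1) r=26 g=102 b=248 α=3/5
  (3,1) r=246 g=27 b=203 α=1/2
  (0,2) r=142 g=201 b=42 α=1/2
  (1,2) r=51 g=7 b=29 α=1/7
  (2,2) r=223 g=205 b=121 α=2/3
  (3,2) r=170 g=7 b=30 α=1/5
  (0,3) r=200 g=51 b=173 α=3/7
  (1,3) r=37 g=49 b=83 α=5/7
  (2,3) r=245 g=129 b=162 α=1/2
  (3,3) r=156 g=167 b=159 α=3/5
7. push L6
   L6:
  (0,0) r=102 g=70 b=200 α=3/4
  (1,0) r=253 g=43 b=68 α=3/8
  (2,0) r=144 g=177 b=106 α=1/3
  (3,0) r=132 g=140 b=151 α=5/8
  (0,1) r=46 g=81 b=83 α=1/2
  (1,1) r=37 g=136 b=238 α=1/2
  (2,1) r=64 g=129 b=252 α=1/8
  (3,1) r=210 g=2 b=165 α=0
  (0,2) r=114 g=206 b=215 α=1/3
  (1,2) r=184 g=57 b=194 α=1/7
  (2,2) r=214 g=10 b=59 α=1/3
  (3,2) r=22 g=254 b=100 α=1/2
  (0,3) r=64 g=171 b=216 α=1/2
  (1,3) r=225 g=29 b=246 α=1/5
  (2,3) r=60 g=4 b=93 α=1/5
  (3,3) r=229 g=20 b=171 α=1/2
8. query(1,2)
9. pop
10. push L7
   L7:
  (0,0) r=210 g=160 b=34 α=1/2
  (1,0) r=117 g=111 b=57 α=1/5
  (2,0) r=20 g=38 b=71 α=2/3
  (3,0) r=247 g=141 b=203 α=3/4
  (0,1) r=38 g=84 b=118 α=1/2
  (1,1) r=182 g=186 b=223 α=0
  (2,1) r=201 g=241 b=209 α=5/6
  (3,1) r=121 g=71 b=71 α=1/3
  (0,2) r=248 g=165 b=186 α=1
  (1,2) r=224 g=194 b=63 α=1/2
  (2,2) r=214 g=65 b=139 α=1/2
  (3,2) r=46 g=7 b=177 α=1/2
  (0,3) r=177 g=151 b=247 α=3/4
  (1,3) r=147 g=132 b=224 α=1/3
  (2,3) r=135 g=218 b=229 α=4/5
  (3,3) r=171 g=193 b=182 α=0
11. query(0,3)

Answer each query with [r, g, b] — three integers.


at x=1,y=1 over L1,L2,L3,L4:
after L1 α=1/2: [108, 189/2, 239/2]
after L2 α=3/8: [141/2, 2151/16, 2695/16]
after L3 α=1/3: [311/3, 2503/24, 3223/24]
after L4 α=1/4: [467/4, 2943/32, 4607/32]
→ [117, 92, 144]

(1,2) stack=L1,L2,L3,L4,L5,L6; from [0,0,0]:
L1 α=1/4: [56, 57, 69/2]
L2 α=1/4: [415/4, 87/2, 385/8]
L3 α=4/5: [1599/20, 1903/10, 673/40]
L4 α=1/2: [5059/40, 2773/20, 9313/80]
L5 α=1/7: [16197/140, 8389/70, 4157/40]
L6 α=1/7: [61471/490, 27162/245, 16351/140]
→ [125, 111, 117]

at x=0,y=3 over L1,L2,L3,L4,L5,L7:
+L1 (α=1/2) → [39/2, 121/2, 133/2]
+L2 (α=0) → [39/2, 121/2, 133/2]
+L3 (α=3/4) → [1545/8, 1267/8, 1621/8]
+L4 (α=3/8) → [13365/64, 7847/64, 12137/64]
+L5 (α=3/7) → [22965/112, 10295/112, 20441/112]
+L7 (α=3/4) → [82437/448, 61031/448, 103433/448]
= [184, 136, 231]


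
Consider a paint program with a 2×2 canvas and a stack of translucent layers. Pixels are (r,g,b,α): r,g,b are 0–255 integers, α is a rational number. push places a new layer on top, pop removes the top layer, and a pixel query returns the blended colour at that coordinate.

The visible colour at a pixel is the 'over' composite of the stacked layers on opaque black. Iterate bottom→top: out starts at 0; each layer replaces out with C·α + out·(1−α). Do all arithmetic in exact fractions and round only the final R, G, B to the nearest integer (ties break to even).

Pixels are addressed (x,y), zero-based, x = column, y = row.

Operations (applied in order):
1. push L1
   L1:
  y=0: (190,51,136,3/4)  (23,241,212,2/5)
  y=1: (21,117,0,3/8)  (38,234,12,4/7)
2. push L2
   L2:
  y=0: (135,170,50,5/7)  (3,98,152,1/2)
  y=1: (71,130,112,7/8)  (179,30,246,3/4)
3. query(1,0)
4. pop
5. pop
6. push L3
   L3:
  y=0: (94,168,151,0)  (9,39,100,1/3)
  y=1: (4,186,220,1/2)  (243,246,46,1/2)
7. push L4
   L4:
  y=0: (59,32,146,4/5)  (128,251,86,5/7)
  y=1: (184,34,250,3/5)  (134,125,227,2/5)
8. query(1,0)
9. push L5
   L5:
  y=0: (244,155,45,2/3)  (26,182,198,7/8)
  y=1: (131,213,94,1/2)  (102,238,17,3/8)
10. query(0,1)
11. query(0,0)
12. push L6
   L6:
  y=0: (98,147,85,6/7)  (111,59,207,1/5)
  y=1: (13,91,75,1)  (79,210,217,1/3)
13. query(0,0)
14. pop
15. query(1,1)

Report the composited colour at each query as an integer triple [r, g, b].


at x=1,y=0 over L1,L2:
L1 α=2/5: [46/5, 482/5, 424/5]
L2 α=1/2: [61/10, 486/5, 592/5]
rounded: [6, 97, 118]

query (1,0) [L3,L4] — begin 0,0,0
+L3 (α=1/3) → [3, 13, 100/3]
+L4 (α=5/7) → [646/7, 183, 1490/21]
= [92, 183, 71]

at x=0,y=1 over L3,L4,L5:
L3 α=1/2: [2, 93, 110]
L4 α=3/5: [556/5, 288/5, 194]
L5 α=1/2: [1211/10, 1353/10, 144]
= [121, 135, 144]

at x=0,y=0 over L3,L4,L5:
after L3 α=0: [0, 0, 0]
after L4 α=4/5: [236/5, 128/5, 584/5]
after L5 α=2/3: [892/5, 1678/15, 1034/15]
= [178, 112, 69]

(0,0) stack=L3,L4,L5,L6; from [0,0,0]:
after L3 α=0: [0, 0, 0]
after L4 α=4/5: [236/5, 128/5, 584/5]
after L5 α=2/3: [892/5, 1678/15, 1034/15]
after L6 α=6/7: [3832/35, 14908/105, 8684/105]
= [109, 142, 83]

at x=1,y=1 over L3,L4,L5:
+L3 (α=1/2) → [243/2, 123, 23]
+L4 (α=2/5) → [253/2, 619/5, 523/5]
+L5 (α=3/8) → [1877/16, 1333/8, 287/4]
= [117, 167, 72]


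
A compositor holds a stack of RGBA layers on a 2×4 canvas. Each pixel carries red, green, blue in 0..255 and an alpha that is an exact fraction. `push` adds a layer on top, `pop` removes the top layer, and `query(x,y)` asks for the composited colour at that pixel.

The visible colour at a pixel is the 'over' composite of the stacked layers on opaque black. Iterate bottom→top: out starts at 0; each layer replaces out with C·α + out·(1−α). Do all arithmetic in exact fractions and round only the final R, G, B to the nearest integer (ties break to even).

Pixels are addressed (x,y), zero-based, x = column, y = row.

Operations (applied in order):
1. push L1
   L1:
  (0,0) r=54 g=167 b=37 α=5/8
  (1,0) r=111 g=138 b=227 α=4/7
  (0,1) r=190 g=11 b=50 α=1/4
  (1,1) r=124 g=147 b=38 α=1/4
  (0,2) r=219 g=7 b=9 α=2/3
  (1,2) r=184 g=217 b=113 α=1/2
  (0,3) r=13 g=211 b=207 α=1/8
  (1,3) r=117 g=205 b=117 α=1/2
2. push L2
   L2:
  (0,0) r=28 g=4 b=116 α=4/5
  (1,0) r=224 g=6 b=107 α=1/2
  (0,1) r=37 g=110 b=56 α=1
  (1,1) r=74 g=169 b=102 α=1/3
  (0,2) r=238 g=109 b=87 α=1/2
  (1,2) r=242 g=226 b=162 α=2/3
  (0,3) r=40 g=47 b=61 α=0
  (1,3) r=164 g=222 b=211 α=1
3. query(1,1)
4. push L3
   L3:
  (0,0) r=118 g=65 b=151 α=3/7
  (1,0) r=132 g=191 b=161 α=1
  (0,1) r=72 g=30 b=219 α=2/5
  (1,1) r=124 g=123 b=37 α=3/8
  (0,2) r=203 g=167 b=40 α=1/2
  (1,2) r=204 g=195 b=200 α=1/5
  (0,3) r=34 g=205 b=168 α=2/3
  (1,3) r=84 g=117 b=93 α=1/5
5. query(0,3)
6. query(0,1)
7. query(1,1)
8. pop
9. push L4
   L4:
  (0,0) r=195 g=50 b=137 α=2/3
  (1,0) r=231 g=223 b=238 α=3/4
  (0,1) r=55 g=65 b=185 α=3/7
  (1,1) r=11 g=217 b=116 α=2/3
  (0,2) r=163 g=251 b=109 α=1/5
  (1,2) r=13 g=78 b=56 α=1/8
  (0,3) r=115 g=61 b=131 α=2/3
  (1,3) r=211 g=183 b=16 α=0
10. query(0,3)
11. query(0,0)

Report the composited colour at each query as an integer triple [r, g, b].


(1,1) stack=L1,L2; from [0,0,0]:
L1 α=1/4: [31, 147/4, 19/2]
L2 α=1/3: [136/3, 485/6, 121/3]
= [45, 81, 40]

query (0,3) [L1,L2,L3] — begin 0,0,0
L1 α=1/8: [13/8, 211/8, 207/8]
L2 α=0: [13/8, 211/8, 207/8]
L3 α=2/3: [557/24, 3491/24, 965/8]
rounded: [23, 145, 121]

query (0,1) [L1,L2,L3] — begin 0,0,0
L1 α=1/4: [95/2, 11/4, 25/2]
L2 α=1: [37, 110, 56]
L3 α=2/5: [51, 78, 606/5]
rounded: [51, 78, 121]

query (1,1) [L1,L2,L3] — begin 0,0,0
+L1 (α=1/4) → [31, 147/4, 19/2]
+L2 (α=1/3) → [136/3, 485/6, 121/3]
+L3 (α=3/8) → [449/6, 4639/48, 469/12]
= [75, 97, 39]

at x=0,y=3 over L1,L2,L4:
after L1 α=1/8: [13/8, 211/8, 207/8]
after L2 α=0: [13/8, 211/8, 207/8]
after L4 α=2/3: [1853/24, 1187/24, 2303/24]
= [77, 49, 96]

query (0,0) [L1,L2,L4] — begin 0,0,0
after L1 α=5/8: [135/4, 835/8, 185/8]
after L2 α=4/5: [583/20, 963/40, 3897/40]
after L4 α=2/3: [8383/60, 4963/120, 14857/120]
rounded: [140, 41, 124]


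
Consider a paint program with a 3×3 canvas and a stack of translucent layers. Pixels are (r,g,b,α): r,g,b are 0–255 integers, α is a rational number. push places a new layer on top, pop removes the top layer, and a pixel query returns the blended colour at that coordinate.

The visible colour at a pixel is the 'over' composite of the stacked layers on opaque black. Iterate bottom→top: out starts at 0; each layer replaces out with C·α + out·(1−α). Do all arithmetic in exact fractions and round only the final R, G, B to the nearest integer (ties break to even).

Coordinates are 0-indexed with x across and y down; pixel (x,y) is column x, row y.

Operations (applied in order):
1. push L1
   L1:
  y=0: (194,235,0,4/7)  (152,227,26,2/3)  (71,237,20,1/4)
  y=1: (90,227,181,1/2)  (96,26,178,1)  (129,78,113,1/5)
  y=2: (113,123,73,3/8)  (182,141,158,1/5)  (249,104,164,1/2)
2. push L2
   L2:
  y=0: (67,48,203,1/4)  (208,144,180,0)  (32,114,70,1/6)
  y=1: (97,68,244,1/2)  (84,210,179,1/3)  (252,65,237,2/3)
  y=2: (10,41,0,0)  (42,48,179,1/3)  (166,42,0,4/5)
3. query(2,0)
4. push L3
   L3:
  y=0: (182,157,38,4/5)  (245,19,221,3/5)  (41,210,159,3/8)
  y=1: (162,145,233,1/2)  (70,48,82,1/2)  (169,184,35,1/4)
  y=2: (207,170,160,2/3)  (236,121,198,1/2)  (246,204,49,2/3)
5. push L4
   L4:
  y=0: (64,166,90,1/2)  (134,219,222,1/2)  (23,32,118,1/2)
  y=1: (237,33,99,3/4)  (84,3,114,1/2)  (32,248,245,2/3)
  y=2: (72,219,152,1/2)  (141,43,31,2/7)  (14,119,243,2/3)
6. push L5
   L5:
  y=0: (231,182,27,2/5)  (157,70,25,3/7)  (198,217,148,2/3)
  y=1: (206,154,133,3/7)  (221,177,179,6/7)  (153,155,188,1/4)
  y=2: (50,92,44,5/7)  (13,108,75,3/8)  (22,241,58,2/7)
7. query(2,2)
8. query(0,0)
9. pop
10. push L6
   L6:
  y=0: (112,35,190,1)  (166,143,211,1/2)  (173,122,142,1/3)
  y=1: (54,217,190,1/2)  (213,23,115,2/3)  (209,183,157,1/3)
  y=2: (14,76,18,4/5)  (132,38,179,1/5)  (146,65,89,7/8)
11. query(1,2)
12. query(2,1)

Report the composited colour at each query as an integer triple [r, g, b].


at x=2,y=0 over L1,L2:
+L1 (α=1/4) → [71/4, 237/4, 5]
+L2 (α=1/6) → [161/8, 547/8, 95/6]
= [20, 68, 16]

at x=2,y=2 over L1,L2,L3,L4,L5:
after L1 α=1/2: [249/2, 52, 82]
after L2 α=4/5: [1577/10, 44, 82/5]
after L3 α=2/3: [6497/30, 452/3, 572/15]
after L4 α=2/3: [7337/90, 1166/9, 7862/45]
after L5 α=2/7: [8129/126, 10168/63, 8906/63]
→ [65, 161, 141]

at x=0,y=0 over L1,L2,L3,L4,L5:
+L1 (α=4/7) → [776/7, 940/7, 0]
+L2 (α=1/4) → [2797/28, 789/7, 203/4]
+L3 (α=4/5) → [23181/140, 1037/7, 811/20]
+L4 (α=1/2) → [32141/280, 2199/14, 2611/40]
+L5 (α=2/5) → [225783/1400, 11693/70, 9993/200]
= [161, 167, 50]

query (1,2) [L1,L2,L3,L4,L6] — begin 0,0,0
+L1 (α=1/5) → [182/5, 141/5, 158/5]
+L2 (α=1/3) → [574/15, 174/5, 1211/15]
+L3 (α=1/2) → [2057/15, 779/10, 4181/30]
+L4 (α=2/7) → [2903/21, 951/14, 4553/42]
+L6 (α=1/5) → [14384/105, 2168/35, 2573/21]
→ [137, 62, 123]

query (2,1) [L1,L2,L3,L4,L6] — begin 0,0,0
L1 α=1/5: [129/5, 78/5, 113/5]
L2 α=2/3: [883/5, 728/15, 2483/15]
L3 α=1/4: [1747/10, 412/5, 1329/10]
L4 α=2/3: [2387/30, 964/5, 6229/30]
L6 α=1/3: [5522/45, 2843/15, 8584/45]
= [123, 190, 191]


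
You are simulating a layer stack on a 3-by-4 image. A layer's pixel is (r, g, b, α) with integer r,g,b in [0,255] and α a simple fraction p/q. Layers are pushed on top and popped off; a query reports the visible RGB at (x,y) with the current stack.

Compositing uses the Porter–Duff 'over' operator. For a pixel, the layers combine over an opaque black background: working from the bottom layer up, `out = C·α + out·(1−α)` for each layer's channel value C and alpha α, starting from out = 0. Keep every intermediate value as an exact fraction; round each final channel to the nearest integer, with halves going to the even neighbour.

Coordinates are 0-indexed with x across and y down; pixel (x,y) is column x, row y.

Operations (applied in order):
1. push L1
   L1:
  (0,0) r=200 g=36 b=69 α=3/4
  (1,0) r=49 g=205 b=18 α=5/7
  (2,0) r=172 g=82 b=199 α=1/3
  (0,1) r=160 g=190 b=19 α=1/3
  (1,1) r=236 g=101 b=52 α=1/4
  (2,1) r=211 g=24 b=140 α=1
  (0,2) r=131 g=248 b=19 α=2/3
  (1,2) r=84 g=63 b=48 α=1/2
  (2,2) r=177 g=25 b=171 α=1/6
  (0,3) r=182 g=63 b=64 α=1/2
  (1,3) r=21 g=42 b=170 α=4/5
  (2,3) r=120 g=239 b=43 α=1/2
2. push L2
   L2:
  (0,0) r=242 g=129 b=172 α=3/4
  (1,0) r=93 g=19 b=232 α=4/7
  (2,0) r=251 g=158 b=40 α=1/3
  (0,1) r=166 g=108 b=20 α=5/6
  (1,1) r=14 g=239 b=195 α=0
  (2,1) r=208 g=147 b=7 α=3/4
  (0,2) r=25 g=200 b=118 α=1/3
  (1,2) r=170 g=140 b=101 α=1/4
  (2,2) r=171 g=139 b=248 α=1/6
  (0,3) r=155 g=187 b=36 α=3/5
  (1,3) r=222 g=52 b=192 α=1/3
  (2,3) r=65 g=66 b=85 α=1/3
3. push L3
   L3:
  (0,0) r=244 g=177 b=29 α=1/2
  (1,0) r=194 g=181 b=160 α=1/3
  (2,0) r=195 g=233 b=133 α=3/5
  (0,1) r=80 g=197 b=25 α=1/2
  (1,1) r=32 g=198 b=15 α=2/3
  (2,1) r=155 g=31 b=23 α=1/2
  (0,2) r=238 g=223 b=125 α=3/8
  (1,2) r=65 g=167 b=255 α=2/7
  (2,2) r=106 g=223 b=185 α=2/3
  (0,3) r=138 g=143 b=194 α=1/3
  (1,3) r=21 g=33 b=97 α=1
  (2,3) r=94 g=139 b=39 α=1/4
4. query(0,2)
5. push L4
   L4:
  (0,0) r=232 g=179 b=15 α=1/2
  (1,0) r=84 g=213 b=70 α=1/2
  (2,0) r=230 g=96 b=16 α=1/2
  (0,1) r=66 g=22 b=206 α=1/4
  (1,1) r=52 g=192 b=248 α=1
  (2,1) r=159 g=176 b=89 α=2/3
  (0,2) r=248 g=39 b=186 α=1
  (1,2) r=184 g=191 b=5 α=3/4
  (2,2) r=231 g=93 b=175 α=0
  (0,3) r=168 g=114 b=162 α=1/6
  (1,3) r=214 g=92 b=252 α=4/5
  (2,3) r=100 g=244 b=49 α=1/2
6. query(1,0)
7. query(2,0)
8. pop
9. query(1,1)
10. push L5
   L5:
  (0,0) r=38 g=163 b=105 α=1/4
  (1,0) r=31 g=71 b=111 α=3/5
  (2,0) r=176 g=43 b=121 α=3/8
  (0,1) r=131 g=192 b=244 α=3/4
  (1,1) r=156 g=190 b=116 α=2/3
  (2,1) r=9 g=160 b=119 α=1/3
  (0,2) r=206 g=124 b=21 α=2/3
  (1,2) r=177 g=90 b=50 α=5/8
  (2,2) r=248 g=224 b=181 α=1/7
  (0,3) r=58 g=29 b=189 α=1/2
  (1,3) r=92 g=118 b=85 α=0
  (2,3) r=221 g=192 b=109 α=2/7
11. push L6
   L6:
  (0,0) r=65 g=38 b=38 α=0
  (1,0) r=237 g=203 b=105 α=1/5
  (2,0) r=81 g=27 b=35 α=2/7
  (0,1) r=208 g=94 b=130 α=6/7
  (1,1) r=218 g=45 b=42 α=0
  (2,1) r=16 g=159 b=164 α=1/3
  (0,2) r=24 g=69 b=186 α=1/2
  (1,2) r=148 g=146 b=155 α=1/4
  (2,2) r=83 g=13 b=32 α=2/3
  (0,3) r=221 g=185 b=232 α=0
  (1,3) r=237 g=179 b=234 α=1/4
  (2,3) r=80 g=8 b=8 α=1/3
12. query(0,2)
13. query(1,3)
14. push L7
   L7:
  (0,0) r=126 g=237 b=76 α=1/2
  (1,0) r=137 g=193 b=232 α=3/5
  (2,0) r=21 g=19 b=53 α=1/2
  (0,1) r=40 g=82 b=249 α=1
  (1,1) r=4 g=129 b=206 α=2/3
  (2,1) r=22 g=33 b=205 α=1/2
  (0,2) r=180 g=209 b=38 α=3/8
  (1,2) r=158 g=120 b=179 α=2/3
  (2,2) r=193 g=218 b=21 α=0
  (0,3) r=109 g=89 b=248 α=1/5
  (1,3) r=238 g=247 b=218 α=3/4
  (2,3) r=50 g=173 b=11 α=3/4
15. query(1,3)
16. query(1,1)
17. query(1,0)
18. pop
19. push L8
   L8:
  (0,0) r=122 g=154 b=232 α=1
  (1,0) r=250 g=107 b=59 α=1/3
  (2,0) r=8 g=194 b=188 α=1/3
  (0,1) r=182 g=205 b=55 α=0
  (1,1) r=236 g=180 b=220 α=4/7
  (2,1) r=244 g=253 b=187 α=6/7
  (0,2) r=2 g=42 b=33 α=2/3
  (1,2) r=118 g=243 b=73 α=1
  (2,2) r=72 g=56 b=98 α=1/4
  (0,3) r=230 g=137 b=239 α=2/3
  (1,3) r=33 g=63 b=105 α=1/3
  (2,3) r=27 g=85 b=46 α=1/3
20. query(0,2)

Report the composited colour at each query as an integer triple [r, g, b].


(0,2) stack=L1,L2,L3; from [0,0,0]:
after L1 α=2/3: [262/3, 496/3, 38/3]
after L2 α=1/3: [599/9, 1592/9, 430/9]
after L3 α=3/8: [9421/72, 13981/72, 5525/72]
= [131, 194, 77]

at x=1,y=0 over L1,L2,L3,L4:
after L1 α=5/7: [35, 1025/7, 90/7]
after L2 α=4/7: [477/7, 3607/49, 6766/49]
after L3 α=1/3: [2312/21, 5361/49, 7124/49]
after L4 α=1/2: [2038/21, 7899/49, 5277/49]
rounded: [97, 161, 108]

at x=2,y=0 over L1,L2,L3,L4:
+L1 (α=1/3) → [172/3, 82/3, 199/3]
+L2 (α=1/3) → [1097/9, 638/9, 518/9]
+L3 (α=3/5) → [7459/45, 7567/45, 4627/45]
+L4 (α=1/2) → [17809/90, 11887/90, 5347/90]
= [198, 132, 59]

(1,1) stack=L1,L2,L3; from [0,0,0]:
after L1 α=1/4: [59, 101/4, 13]
after L2 α=0: [59, 101/4, 13]
after L3 α=2/3: [41, 1685/12, 43/3]
= [41, 140, 14]

query (0,2) [L1,L2,L3,L5,L6] — begin 0,0,0
L1 α=2/3: [262/3, 496/3, 38/3]
L2 α=1/3: [599/9, 1592/9, 430/9]
L3 α=3/8: [9421/72, 13981/72, 5525/72]
L5 α=2/3: [39085/216, 31837/216, 8549/216]
L6 α=1/2: [44269/432, 46741/432, 48725/432]
= [102, 108, 113]

query (1,3) [L1,L2,L3,L5,L6] — begin 0,0,0
+L1 (α=4/5) → [84/5, 168/5, 136]
+L2 (α=1/3) → [426/5, 596/15, 464/3]
+L3 (α=1) → [21, 33, 97]
+L5 (α=0) → [21, 33, 97]
+L6 (α=1/4) → [75, 139/2, 525/4]
= [75, 70, 131]

(1,3) stack=L1,L2,L3,L5,L6,L7; from [0,0,0]:
+L1 (α=4/5) → [84/5, 168/5, 136]
+L2 (α=1/3) → [426/5, 596/15, 464/3]
+L3 (α=1) → [21, 33, 97]
+L5 (α=0) → [21, 33, 97]
+L6 (α=1/4) → [75, 139/2, 525/4]
+L7 (α=3/4) → [789/4, 1621/8, 3141/16]
= [197, 203, 196]

query (1,1) [L1,L2,L3,L5,L6,L7] — begin 0,0,0
L1 α=1/4: [59, 101/4, 13]
L2 α=0: [59, 101/4, 13]
L3 α=2/3: [41, 1685/12, 43/3]
L5 α=2/3: [353/3, 6245/36, 739/9]
L6 α=0: [353/3, 6245/36, 739/9]
L7 α=2/3: [377/9, 15533/108, 4447/27]
= [42, 144, 165]

query (1,0) [L1,L2,L3,L5,L6,L7] — begin 0,0,0
+L1 (α=5/7) → [35, 1025/7, 90/7]
+L2 (α=4/7) → [477/7, 3607/49, 6766/49]
+L3 (α=1/3) → [2312/21, 5361/49, 7124/49]
+L5 (α=3/5) → [6577/105, 21159/245, 6113/49]
+L6 (α=1/5) → [51193/525, 134371/1225, 29597/245]
+L7 (α=3/5) → [318161/2625, 978017/6125, 229714/1225]
→ [121, 160, 188]

query (0,2) [L1,L2,L3,L5,L6,L8] — begin 0,0,0
+L1 (α=2/3) → [262/3, 496/3, 38/3]
+L2 (α=1/3) → [599/9, 1592/9, 430/9]
+L3 (α=3/8) → [9421/72, 13981/72, 5525/72]
+L5 (α=2/3) → [39085/216, 31837/216, 8549/216]
+L6 (α=1/2) → [44269/432, 46741/432, 48725/432]
+L8 (α=2/3) → [45997/1296, 83029/1296, 77237/1296]
rounded: [35, 64, 60]


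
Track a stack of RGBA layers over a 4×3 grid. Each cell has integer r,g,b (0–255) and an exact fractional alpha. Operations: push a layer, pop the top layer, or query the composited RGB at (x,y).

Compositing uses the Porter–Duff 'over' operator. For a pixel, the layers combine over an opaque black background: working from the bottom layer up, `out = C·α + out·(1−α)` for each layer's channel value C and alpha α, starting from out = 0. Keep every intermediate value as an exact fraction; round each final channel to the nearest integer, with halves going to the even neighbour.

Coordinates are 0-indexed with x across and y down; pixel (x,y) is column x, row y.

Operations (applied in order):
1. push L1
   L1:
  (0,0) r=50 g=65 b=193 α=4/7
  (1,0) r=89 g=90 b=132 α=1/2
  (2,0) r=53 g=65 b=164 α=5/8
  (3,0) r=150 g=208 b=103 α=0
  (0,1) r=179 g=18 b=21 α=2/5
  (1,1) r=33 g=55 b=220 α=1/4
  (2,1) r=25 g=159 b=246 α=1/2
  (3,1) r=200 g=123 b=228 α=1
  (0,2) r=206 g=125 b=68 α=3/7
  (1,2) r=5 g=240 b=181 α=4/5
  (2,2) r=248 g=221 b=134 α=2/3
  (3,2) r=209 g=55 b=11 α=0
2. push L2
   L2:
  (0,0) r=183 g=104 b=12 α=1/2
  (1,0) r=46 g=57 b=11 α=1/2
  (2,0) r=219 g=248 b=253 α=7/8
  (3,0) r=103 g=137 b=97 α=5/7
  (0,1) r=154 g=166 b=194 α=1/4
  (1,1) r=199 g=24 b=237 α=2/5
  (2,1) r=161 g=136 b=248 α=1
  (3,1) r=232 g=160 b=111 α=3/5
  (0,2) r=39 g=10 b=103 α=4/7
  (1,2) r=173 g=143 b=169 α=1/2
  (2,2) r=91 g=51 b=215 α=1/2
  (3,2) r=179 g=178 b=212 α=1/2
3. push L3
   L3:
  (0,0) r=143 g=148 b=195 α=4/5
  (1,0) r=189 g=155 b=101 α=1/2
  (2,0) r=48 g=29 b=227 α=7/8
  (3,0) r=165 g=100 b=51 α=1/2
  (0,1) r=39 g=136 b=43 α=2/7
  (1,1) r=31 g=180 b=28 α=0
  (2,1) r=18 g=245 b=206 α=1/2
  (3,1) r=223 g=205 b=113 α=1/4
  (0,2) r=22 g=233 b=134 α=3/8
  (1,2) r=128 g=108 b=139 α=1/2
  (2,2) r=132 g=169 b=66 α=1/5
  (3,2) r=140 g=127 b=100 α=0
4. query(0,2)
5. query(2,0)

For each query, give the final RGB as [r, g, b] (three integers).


at x=0,y=2 over L1,L2,L3:
+L1 (α=3/7) → [618/7, 375/7, 204/7]
+L2 (α=4/7) → [2946/49, 1405/49, 3496/49]
+L3 (α=3/8) → [4491/98, 10319/98, 18589/196]
= [46, 105, 95]

(2,0) stack=L1,L2,L3; from [0,0,0]:
after L1 α=5/8: [265/8, 325/8, 205/2]
after L2 α=7/8: [12529/64, 14213/64, 3747/16]
after L3 α=7/8: [34033/512, 27205/512, 29171/128]
= [66, 53, 228]


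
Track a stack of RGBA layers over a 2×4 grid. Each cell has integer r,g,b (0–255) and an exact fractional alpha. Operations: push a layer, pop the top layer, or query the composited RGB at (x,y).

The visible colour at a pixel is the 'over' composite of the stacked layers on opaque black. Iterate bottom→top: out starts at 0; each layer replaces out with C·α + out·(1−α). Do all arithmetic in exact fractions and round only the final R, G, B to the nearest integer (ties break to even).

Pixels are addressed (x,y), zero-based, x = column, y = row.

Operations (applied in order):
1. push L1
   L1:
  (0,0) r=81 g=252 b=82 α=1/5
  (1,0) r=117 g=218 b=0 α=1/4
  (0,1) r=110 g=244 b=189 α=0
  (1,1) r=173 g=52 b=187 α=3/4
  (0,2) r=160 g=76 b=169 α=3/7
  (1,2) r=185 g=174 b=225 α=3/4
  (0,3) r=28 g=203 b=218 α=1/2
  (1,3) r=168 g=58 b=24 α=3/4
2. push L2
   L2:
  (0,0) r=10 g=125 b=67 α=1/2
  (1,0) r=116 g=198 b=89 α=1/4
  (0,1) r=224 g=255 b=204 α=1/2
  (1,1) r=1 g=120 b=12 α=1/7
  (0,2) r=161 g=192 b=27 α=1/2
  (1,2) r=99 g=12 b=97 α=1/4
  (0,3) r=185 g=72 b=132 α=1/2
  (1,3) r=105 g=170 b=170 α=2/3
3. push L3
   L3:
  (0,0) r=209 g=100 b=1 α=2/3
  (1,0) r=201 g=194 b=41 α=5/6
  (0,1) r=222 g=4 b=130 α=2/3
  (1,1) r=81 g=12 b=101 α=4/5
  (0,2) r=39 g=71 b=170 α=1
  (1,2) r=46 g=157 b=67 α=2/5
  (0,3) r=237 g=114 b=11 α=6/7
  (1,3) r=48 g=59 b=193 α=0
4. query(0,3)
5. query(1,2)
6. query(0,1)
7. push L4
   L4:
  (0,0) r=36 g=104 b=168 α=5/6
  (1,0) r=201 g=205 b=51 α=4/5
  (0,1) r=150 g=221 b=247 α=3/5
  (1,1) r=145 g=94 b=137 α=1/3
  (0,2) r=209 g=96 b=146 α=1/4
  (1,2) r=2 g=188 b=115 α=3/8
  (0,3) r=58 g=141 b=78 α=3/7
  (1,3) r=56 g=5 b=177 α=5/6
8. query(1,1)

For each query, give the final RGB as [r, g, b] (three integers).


at x=0,y=3 over L1,L2,L3:
+L1 (α=1/2) → [14, 203/2, 109]
+L2 (α=1/2) → [199/2, 347/4, 241/2]
+L3 (α=6/7) → [3043/14, 3083/28, 373/14]
rounded: [217, 110, 27]

at x=1,y=2 over L1,L2,L3:
L1 α=3/4: [555/4, 261/2, 675/4]
L2 α=1/4: [2061/16, 807/8, 2413/16]
L3 α=2/5: [1531/16, 4933/40, 9383/80]
= [96, 123, 117]

(0,1) stack=L1,L2,L3; from [0,0,0]:
+L1 (α=0) → [0, 0, 0]
+L2 (α=1/2) → [112, 255/2, 102]
+L3 (α=2/3) → [556/3, 271/6, 362/3]
→ [185, 45, 121]

(1,1) stack=L1,L2,L3,L4; from [0,0,0]:
after L1 α=3/4: [519/4, 39, 561/4]
after L2 α=1/7: [1559/14, 354/7, 1707/14]
after L3 α=4/5: [1219/14, 138/7, 7363/70]
after L4 α=1/3: [2234/21, 934/21, 12158/105]
rounded: [106, 44, 116]


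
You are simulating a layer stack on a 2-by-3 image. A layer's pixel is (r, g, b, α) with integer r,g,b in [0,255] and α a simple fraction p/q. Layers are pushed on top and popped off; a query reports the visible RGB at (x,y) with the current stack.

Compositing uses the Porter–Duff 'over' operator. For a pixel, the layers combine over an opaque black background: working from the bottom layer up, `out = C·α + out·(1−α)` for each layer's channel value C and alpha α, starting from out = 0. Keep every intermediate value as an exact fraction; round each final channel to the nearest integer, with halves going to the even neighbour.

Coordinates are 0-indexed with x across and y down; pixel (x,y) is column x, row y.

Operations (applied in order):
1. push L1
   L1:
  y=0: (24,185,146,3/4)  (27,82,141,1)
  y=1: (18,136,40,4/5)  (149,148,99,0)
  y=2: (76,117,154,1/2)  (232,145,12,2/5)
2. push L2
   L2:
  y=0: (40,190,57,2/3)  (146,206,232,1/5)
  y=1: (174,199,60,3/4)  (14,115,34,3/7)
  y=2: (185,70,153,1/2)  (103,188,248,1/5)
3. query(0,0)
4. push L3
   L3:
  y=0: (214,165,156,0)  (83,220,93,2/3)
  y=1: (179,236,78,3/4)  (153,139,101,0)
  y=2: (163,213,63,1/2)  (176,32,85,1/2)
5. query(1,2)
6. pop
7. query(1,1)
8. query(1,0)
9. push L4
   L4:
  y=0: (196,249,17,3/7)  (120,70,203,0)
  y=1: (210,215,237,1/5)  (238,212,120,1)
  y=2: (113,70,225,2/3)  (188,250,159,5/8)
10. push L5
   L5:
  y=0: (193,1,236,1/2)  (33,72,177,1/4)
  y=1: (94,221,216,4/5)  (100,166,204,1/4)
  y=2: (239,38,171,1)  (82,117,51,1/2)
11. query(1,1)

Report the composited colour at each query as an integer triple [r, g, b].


(0,0) stack=L1,L2; from [0,0,0]:
+L1 (α=3/4) → [18, 555/4, 219/2]
+L2 (α=2/3) → [98/3, 2075/12, 149/2]
→ [33, 173, 74]

at x=1,y=2 over L1,L2,L3:
after L1 α=2/5: [464/5, 58, 24/5]
after L2 α=1/5: [2371/25, 84, 1336/25]
after L3 α=1/2: [6771/50, 58, 3461/50]
→ [135, 58, 69]

at x=1,y=1 over L1,L2:
+L1 (α=0) → [0, 0, 0]
+L2 (α=3/7) → [6, 345/7, 102/7]
→ [6, 49, 15]

query (1,0) [L1,L2] — begin 0,0,0
after L1 α=1: [27, 82, 141]
after L2 α=1/5: [254/5, 534/5, 796/5]
= [51, 107, 159]

(1,1) stack=L1,L2,L4,L5; from [0,0,0]:
L1 α=0: [0, 0, 0]
L2 α=3/7: [6, 345/7, 102/7]
L4 α=1: [238, 212, 120]
L5 α=1/4: [407/2, 401/2, 141]
rounded: [204, 200, 141]


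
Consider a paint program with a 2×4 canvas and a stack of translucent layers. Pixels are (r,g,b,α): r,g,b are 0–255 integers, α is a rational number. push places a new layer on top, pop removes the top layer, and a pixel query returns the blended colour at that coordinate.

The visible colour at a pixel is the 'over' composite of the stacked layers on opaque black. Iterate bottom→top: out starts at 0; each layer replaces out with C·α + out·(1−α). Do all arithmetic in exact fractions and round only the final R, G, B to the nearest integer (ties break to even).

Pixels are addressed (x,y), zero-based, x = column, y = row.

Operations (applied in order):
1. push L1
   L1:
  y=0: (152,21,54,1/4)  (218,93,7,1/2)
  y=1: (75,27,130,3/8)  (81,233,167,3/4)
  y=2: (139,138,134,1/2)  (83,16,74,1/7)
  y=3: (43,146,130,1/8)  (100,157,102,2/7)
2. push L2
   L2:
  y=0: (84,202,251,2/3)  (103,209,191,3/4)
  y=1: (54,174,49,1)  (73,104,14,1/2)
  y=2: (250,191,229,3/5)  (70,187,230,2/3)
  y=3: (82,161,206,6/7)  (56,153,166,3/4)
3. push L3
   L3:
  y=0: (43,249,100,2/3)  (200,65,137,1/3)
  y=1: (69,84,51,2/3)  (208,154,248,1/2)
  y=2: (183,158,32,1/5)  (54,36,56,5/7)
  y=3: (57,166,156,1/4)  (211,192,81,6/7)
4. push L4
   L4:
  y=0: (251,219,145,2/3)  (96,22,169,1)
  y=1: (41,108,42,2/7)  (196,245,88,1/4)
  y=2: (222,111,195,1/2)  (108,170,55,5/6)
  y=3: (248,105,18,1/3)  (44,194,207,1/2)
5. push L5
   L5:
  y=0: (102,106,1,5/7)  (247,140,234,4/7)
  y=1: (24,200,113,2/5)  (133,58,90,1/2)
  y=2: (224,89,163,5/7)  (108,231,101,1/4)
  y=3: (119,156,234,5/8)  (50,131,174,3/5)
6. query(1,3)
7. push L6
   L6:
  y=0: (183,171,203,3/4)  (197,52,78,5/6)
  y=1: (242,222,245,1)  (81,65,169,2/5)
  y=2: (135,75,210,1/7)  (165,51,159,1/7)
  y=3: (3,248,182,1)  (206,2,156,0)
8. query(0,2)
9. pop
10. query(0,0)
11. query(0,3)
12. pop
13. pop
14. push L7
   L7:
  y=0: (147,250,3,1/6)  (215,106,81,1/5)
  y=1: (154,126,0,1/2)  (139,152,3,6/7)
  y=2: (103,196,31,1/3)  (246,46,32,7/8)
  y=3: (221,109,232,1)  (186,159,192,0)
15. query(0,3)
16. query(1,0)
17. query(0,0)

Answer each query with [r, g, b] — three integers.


(1,3) stack=L1,L2,L3,L4,L5; from [0,0,0]:
L1 α=2/7: [200/7, 314/7, 204/7]
L2 α=3/4: [344/7, 3527/28, 1845/14]
L3 α=6/7: [9206/49, 35783/196, 8649/98]
L4 α=1/2: [5681/49, 73807/392, 28935/196]
L5 α=3/5: [18712/245, 30167/196, 80091/490]
→ [76, 154, 163]

query (0,2) [L1,L2,L3,L4,L5,L6] — begin 0,0,0
L1 α=1/2: [139/2, 69, 67]
L2 α=3/5: [889/5, 711/5, 821/5]
L3 α=1/5: [4471/25, 3634/25, 3444/25]
L4 α=1/2: [10021/50, 6409/50, 8319/50]
L5 α=5/7: [38021/175, 17534/175, 28694/175]
L6 α=1/7: [251751/1225, 118329/1225, 208914/1225]
→ [206, 97, 171]

query (0,0) [L1,L2,L3,L4,L5] — begin 0,0,0
after L1 α=1/4: [38, 21/4, 27/2]
after L2 α=2/3: [206/3, 1637/12, 1031/6]
after L3 α=2/3: [464/9, 7613/36, 2231/18]
after L4 α=2/3: [4982/27, 23381/108, 7451/54]
after L5 α=5/7: [23734/189, 52001/378, 7586/189]
= [126, 138, 40]

at x=0,y=3 over L1,L2,L3,L4,L5:
+L1 (α=1/8) → [43/8, 73/4, 65/4]
+L2 (α=6/7) → [3979/56, 3937/28, 5009/28]
+L3 (α=1/4) → [15129/224, 16459/112, 19395/112]
+L4 (α=1/3) → [42905/336, 22339/168, 6801/56]
+L5 (α=5/8) → [109545/896, 66019/448, 85923/448]
→ [122, 147, 192]

at x=0,y=3 over L1,L2,L3,L7:
+L1 (α=1/8) → [43/8, 73/4, 65/4]
+L2 (α=6/7) → [3979/56, 3937/28, 5009/28]
+L3 (α=1/4) → [15129/224, 16459/112, 19395/112]
+L7 (α=1) → [221, 109, 232]
→ [221, 109, 232]

at x=1,y=0 over L1,L2,L3,L7:
L1 α=1/2: [109, 93/2, 7/2]
L2 α=3/4: [209/2, 1347/8, 1153/8]
L3 α=1/3: [409/3, 1607/12, 567/4]
L7 α=1/5: [2281/15, 385/3, 648/5]
→ [152, 128, 130]

(0,0) stack=L1,L2,L3,L7; from [0,0,0]:
after L1 α=1/4: [38, 21/4, 27/2]
after L2 α=2/3: [206/3, 1637/12, 1031/6]
after L3 α=2/3: [464/9, 7613/36, 2231/18]
after L7 α=1/6: [3643/54, 47065/216, 11209/108]
→ [67, 218, 104]


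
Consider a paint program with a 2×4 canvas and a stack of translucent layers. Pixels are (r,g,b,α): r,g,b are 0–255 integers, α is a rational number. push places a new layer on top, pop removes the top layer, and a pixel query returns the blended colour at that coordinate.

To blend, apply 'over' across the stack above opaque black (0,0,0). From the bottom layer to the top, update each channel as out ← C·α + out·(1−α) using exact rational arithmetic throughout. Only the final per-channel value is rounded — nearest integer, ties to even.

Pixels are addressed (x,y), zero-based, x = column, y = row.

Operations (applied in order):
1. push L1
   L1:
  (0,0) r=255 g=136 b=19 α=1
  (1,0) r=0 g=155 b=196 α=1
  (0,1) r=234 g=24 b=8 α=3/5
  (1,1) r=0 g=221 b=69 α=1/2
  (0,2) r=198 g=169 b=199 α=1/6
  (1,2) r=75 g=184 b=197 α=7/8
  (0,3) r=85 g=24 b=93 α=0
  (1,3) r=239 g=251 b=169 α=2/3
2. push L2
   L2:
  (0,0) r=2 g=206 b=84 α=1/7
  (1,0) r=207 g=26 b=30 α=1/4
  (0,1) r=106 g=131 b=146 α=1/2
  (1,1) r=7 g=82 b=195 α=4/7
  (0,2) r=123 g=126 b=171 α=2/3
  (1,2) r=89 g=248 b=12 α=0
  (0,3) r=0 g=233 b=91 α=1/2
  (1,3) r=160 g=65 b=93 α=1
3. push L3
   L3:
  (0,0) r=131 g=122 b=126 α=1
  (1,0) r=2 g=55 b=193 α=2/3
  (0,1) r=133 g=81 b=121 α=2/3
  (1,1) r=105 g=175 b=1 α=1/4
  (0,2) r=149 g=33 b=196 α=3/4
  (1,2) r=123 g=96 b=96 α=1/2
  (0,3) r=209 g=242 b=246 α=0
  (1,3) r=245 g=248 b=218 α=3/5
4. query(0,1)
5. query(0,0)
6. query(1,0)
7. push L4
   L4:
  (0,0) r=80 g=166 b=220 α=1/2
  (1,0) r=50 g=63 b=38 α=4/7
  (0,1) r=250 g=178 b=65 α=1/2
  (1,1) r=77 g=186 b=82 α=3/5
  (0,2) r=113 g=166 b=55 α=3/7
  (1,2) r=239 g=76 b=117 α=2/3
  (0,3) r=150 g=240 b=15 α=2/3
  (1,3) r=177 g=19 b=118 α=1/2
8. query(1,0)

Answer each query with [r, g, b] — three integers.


query (0,1) [L1,L2,L3] — begin 0,0,0
after L1 α=3/5: [702/5, 72/5, 24/5]
after L2 α=1/2: [616/5, 727/10, 377/5]
after L3 α=2/3: [1946/15, 2347/30, 529/5]
= [130, 78, 106]

at x=0,y=0 over L1,L2,L3:
after L1 α=1: [255, 136, 19]
after L2 α=1/7: [1532/7, 146, 198/7]
after L3 α=1: [131, 122, 126]
rounded: [131, 122, 126]

query (1,0) [L1,L2,L3] — begin 0,0,0
+L1 (α=1) → [0, 155, 196]
+L2 (α=1/4) → [207/4, 491/4, 309/2]
+L3 (α=2/3) → [223/12, 931/12, 1081/6]
→ [19, 78, 180]

at x=1,y=0 over L1,L2,L3,L4:
+L1 (α=1) → [0, 155, 196]
+L2 (α=1/4) → [207/4, 491/4, 309/2]
+L3 (α=2/3) → [223/12, 931/12, 1081/6]
+L4 (α=4/7) → [1023/28, 277/4, 1385/14]
rounded: [37, 69, 99]


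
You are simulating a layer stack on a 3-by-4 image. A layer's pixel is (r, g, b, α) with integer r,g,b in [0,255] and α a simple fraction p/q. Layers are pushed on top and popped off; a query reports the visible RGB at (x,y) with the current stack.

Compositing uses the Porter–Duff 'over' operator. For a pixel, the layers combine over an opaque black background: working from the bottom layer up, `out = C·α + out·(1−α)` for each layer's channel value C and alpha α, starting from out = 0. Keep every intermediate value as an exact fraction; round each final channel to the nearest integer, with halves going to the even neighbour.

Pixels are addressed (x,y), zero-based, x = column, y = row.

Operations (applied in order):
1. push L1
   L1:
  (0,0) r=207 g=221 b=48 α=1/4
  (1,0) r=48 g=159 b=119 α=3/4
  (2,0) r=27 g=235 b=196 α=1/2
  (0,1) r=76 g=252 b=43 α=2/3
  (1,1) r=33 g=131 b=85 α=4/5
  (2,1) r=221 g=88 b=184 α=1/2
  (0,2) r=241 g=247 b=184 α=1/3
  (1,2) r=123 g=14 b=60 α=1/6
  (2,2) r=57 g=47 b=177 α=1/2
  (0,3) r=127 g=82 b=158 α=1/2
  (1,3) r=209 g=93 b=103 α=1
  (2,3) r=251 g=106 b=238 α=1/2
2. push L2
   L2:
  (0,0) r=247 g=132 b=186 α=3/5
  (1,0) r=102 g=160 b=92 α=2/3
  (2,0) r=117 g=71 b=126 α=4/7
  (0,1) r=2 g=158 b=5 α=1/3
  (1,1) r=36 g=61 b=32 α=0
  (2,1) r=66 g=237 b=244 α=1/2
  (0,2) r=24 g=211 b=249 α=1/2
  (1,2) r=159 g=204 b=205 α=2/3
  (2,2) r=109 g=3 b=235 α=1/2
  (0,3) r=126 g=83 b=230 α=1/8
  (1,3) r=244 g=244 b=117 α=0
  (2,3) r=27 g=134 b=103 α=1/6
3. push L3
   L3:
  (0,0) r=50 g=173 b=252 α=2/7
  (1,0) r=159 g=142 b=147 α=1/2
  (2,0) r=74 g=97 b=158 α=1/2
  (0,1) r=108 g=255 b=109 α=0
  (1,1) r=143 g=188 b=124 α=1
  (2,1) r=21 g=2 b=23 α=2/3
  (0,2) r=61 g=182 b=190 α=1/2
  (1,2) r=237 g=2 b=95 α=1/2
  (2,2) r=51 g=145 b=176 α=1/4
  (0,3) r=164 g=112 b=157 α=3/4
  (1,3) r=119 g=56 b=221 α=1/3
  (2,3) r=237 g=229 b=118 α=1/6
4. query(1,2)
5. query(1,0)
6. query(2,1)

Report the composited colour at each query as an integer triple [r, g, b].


(1,2) stack=L1,L2,L3; from [0,0,0]:
after L1 α=1/6: [41/2, 7/3, 10]
after L2 α=2/3: [677/6, 1231/9, 140]
after L3 α=1/2: [2099/12, 1249/18, 235/2]
→ [175, 69, 118]

at x=1,y=0 over L1,L2,L3:
+L1 (α=3/4) → [36, 477/4, 357/4]
+L2 (α=2/3) → [80, 1757/12, 1093/12]
+L3 (α=1/2) → [239/2, 3461/24, 2857/24]
rounded: [120, 144, 119]

at x=2,y=1 over L1,L2,L3:
L1 α=1/2: [221/2, 44, 92]
L2 α=1/2: [353/4, 281/2, 168]
L3 α=2/3: [521/12, 289/6, 214/3]
→ [43, 48, 71]


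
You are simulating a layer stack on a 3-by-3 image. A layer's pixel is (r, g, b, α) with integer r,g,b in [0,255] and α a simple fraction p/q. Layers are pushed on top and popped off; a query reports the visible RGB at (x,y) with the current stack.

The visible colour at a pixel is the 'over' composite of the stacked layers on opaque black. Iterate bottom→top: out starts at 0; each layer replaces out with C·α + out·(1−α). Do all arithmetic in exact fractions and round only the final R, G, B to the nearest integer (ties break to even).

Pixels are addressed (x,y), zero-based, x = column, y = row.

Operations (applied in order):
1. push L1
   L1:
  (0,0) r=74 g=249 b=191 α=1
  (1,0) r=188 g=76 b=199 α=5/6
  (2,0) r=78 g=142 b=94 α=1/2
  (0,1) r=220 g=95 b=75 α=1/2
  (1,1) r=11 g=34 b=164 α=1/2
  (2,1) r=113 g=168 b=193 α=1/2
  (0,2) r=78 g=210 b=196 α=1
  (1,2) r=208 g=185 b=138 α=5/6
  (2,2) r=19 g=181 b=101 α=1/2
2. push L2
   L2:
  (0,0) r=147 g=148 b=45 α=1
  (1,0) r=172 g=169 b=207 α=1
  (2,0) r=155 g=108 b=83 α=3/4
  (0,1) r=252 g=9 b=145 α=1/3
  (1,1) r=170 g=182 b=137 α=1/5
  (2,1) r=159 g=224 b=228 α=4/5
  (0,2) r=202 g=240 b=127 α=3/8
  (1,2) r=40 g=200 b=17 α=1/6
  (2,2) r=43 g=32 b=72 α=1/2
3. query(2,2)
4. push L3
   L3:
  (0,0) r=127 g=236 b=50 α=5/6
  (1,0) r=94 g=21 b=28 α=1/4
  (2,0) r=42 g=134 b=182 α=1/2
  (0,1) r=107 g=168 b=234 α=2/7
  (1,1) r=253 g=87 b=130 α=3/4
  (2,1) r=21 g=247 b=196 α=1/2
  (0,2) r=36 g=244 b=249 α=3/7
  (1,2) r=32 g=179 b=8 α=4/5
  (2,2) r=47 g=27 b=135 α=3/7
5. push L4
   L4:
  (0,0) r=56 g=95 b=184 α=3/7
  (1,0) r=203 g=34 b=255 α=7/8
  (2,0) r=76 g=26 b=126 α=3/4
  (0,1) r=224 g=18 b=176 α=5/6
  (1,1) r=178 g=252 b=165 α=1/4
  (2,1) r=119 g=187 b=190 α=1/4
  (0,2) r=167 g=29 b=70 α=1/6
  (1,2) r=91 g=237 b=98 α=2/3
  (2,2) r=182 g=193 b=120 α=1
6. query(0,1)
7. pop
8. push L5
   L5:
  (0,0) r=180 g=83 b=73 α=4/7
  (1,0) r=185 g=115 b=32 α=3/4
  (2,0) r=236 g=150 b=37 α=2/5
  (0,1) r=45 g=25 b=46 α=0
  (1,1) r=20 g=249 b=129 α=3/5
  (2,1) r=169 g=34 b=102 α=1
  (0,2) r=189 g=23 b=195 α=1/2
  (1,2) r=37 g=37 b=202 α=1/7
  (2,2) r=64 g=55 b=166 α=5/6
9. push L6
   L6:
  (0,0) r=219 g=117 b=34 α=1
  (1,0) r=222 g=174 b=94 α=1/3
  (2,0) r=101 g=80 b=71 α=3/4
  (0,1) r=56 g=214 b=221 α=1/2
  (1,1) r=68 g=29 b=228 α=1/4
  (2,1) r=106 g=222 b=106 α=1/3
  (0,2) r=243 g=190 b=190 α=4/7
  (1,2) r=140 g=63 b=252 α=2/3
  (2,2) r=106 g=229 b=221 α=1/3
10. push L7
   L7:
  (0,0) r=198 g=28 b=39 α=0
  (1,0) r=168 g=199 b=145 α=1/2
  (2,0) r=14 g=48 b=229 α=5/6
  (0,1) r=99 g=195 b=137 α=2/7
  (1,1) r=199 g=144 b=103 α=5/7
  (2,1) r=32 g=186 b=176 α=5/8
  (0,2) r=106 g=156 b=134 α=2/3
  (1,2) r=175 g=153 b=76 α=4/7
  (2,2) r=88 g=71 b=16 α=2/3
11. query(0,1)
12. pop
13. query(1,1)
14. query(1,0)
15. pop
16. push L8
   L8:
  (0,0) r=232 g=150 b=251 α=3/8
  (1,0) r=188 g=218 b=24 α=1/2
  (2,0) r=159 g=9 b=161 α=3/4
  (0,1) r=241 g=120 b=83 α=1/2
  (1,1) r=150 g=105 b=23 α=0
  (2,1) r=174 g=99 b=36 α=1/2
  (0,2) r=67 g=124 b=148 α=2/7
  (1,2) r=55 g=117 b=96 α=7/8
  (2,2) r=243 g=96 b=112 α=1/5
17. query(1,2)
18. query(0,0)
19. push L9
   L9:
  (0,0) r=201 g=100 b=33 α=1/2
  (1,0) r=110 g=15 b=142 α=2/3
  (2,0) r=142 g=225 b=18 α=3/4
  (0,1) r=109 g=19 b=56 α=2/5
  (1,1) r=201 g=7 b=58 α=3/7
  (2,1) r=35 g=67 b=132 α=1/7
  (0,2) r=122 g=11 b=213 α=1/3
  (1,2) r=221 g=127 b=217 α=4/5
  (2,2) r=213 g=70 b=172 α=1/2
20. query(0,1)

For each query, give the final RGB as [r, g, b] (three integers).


(2,2) stack=L1,L2; from [0,0,0]:
after L1 α=1/2: [19/2, 181/2, 101/2]
after L2 α=1/2: [105/4, 245/4, 245/4]
rounded: [26, 61, 61]

at x=0,y=1 over L1,L2,L3,L4:
after L1 α=1/2: [110, 95/2, 75/2]
after L2 α=1/3: [472/3, 104/3, 220/3]
after L3 α=2/7: [3002/21, 1528/21, 2504/21]
after L4 α=5/6: [13261/63, 1709/63, 10492/63]
= [210, 27, 167]

query (0,1) [L1,L2,L3,L5,L6,L7] — begin 0,0,0
L1 α=1/2: [110, 95/2, 75/2]
L2 α=1/3: [472/3, 104/3, 220/3]
L3 α=2/7: [3002/21, 1528/21, 2504/21]
L5 α=0: [3002/21, 1528/21, 2504/21]
L6 α=1/2: [2089/21, 3011/21, 7145/42]
L7 α=2/7: [14603/147, 23245/147, 47233/294]
→ [99, 158, 161]

(1,1) stack=L1,L2,L3,L5,L6; from [0,0,0]:
+L1 (α=1/2) → [11/2, 17, 82]
+L2 (α=1/5) → [192/5, 50, 93]
+L3 (α=3/4) → [3987/20, 311/4, 483/4]
+L5 (α=3/5) → [4587/50, 361/2, 1257/10]
+L6 (α=1/4) → [17161/200, 1141/8, 6051/40]
→ [86, 143, 151]

(1,0) stack=L1,L2,L3,L5,L6; from [0,0,0]:
after L1 α=5/6: [470/3, 190/3, 995/6]
after L2 α=1: [172, 169, 207]
after L3 α=1/4: [305/2, 132, 649/4]
after L5 α=3/4: [1415/8, 477/4, 1033/16]
after L6 α=1/3: [2303/12, 275/2, 595/8]
rounded: [192, 138, 74]

query (1,2) [L1,L2,L3,L5,L8] — begin 0,0,0
after L1 α=5/6: [520/3, 925/6, 115]
after L2 α=1/6: [1360/9, 5825/36, 296/3]
after L3 α=4/5: [2512/45, 31601/180, 392/15]
after L5 α=1/7: [797/15, 4673/30, 1794/35]
after L8 α=7/8: [1643/30, 29243/240, 12657/140]
= [55, 122, 90]

query (0,0) [L1,L2,L3,L5,L8] — begin 0,0,0
after L1 α=1: [74, 249, 191]
after L2 α=1: [147, 148, 45]
after L3 α=5/6: [391/3, 664/3, 295/6]
after L5 α=4/7: [1111/7, 996/7, 879/14]
after L8 α=3/8: [10427/56, 4065/28, 14937/112]
rounded: [186, 145, 133]

query (0,1) [L1,L2,L3,L5,L8,L9] — begin 0,0,0
+L1 (α=1/2) → [110, 95/2, 75/2]
+L2 (α=1/3) → [472/3, 104/3, 220/3]
+L3 (α=2/7) → [3002/21, 1528/21, 2504/21]
+L5 (α=0) → [3002/21, 1528/21, 2504/21]
+L8 (α=1/2) → [8063/42, 2024/21, 4247/42]
+L9 (α=2/5) → [2223/14, 458/7, 1163/14]
rounded: [159, 65, 83]
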